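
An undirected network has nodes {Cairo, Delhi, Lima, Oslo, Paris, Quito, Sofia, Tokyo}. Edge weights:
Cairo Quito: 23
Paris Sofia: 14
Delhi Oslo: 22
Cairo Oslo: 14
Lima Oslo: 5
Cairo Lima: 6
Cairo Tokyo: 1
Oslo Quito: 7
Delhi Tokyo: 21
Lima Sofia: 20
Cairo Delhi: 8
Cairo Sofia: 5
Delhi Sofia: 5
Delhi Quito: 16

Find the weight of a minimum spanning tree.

43

Grow the tree from Oslo using Prim:
Step 1: cheapest edge leaving the tree is Lima Oslo (5); add Lima.
Step 2: cheapest edge leaving the tree is Cairo Lima (6); add Cairo.
Step 3: cheapest edge leaving the tree is Cairo Tokyo (1); add Tokyo.
Step 4: cheapest edge leaving the tree is Cairo Sofia (5); add Sofia.
Step 5: cheapest edge leaving the tree is Delhi Sofia (5); add Delhi.
Step 6: cheapest edge leaving the tree is Oslo Quito (7); add Quito.
Step 7: cheapest edge leaving the tree is Paris Sofia (14); add Paris.
MST edges: Lima Oslo, Cairo Lima, Cairo Tokyo, Cairo Sofia, Delhi Sofia, Oslo Quito, Paris Sofia; total weight 5+6+1+5+5+7+14 = 43.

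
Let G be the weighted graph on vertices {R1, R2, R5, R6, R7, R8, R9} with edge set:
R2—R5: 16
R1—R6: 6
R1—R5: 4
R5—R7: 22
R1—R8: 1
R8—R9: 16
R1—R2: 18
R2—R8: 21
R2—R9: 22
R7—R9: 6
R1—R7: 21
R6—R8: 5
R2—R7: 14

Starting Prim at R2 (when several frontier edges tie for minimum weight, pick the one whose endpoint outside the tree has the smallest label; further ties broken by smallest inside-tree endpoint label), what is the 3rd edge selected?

R2-R5

Grow the tree from R2 using Prim:
Step 1: cheapest edge leaving the tree is R2—R7 (14); add R7.
Step 2: cheapest edge leaving the tree is R7—R9 (6); add R9.
Step 3: cheapest edge leaving the tree is R2—R5 (16); add R5.
Step 4: cheapest edge leaving the tree is R1—R5 (4); add R1.
Step 5: cheapest edge leaving the tree is R1—R8 (1); add R8.
Step 6: cheapest edge leaving the tree is R6—R8 (5); add R6.
The 3rd edge added is R2—R5.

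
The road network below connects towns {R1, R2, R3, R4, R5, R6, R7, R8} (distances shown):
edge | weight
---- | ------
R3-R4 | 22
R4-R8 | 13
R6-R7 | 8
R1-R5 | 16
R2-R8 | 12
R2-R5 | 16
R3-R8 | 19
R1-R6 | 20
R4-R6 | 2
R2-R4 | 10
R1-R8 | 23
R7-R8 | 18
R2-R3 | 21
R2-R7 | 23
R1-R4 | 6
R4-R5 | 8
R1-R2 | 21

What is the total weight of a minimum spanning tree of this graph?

65

Grow the tree from R2 using Prim:
Step 1: cheapest edge leaving the tree is R2-R4 (10); add R4.
Step 2: cheapest edge leaving the tree is R4-R6 (2); add R6.
Step 3: cheapest edge leaving the tree is R1-R4 (6); add R1.
Step 4: cheapest edge leaving the tree is R4-R5 (8); add R5.
Step 5: cheapest edge leaving the tree is R6-R7 (8); add R7.
Step 6: cheapest edge leaving the tree is R2-R8 (12); add R8.
Step 7: cheapest edge leaving the tree is R3-R8 (19); add R3.
MST edges: R2-R4, R4-R6, R1-R4, R4-R5, R6-R7, R2-R8, R3-R8; total weight 10+2+6+8+8+12+19 = 65.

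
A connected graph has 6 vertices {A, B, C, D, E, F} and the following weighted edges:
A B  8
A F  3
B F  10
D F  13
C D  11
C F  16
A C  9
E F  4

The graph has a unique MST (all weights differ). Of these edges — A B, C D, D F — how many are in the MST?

Kruskal's algorithm — process edges by increasing weight (ties by edge label):
A F (3): add — endpoints in different components.
E F (4): add — endpoints in different components.
A B (8): add — endpoints in different components.
A C (9): add — endpoints in different components.
B F (10): skip — B and F already connected.
C D (11): add — endpoints in different components.
MST edge set: {A F, E F, A B, A C, C D}.
Of the listed edges, {A B, C D} are in the MST → 2.

2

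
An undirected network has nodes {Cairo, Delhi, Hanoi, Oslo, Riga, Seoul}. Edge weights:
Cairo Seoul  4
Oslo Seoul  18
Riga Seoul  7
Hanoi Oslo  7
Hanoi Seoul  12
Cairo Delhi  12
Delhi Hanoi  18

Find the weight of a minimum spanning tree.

42

Kruskal: consider edges lightest-first.
Cairo Seoul (4): add. Components now {Delhi} {Oslo} {Hanoi} {Cairo,Seoul} {Riga}
Hanoi Oslo (7): add. Components now {Delhi} {Hanoi,Oslo} {Cairo,Seoul} {Riga}
Riga Seoul (7): add. Components now {Delhi} {Hanoi,Oslo} {Cairo,Riga,Seoul}
Cairo Delhi (12): add. Components now {Cairo,Delhi,Riga,Seoul} {Hanoi,Oslo}
Hanoi Seoul (12): add. Components now {Cairo,Delhi,Hanoi,Oslo,Riga,Seoul}
MST edges: Cairo Seoul, Hanoi Oslo, Riga Seoul, Cairo Delhi, Hanoi Seoul; total weight 4+7+7+12+12 = 42.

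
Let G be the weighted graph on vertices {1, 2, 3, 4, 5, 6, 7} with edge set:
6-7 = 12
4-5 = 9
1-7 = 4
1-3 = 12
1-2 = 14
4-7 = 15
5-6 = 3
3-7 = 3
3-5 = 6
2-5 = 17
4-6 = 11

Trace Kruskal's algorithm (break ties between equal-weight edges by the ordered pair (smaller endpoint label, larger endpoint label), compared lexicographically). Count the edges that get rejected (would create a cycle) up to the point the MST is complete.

Kruskal: consider edges lightest-first.
3-7 (3): add — endpoints in different components.
5-6 (3): add — endpoints in different components.
1-7 (4): add — endpoints in different components.
3-5 (6): add — endpoints in different components.
4-5 (9): add — endpoints in different components.
4-6 (11): skip — 4 and 6 already connected.
1-3 (12): skip — 1 and 3 already connected.
6-7 (12): skip — 6 and 7 already connected.
1-2 (14): add — endpoints in different components.
Edges rejected before the tree was complete: 3.

3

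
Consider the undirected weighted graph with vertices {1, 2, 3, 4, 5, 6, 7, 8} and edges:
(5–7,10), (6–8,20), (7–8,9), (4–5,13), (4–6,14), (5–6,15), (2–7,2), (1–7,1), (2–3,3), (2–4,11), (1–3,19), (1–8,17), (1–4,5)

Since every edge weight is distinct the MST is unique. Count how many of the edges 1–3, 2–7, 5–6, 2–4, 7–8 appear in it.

2

Kruskal's algorithm — process edges by increasing weight (ties by edge label):
1–7 (1): add — endpoints in different components.
2–7 (2): add — endpoints in different components.
2–3 (3): add — endpoints in different components.
1–4 (5): add — endpoints in different components.
7–8 (9): add — endpoints in different components.
5–7 (10): add — endpoints in different components.
2–4 (11): skip — 2 and 4 already connected.
4–5 (13): skip — 4 and 5 already connected.
4–6 (14): add — endpoints in different components.
MST edge set: {1–7, 2–7, 2–3, 1–4, 7–8, 5–7, 4–6}.
Of the listed edges, {2–7, 7–8} are in the MST → 2.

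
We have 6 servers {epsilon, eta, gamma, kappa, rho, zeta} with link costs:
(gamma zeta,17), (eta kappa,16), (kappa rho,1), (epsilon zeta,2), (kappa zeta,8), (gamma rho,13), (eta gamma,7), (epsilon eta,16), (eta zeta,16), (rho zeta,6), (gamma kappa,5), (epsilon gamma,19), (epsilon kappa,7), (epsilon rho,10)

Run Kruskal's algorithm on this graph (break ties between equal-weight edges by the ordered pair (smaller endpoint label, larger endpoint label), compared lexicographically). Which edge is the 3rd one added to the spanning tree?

Kruskal: consider edges lightest-first.
kappa rho (1): add — endpoints in different components.
epsilon zeta (2): add — endpoints in different components.
gamma kappa (5): add — endpoints in different components.
rho zeta (6): add — endpoints in different components.
epsilon kappa (7): skip — kappa and epsilon already connected.
eta gamma (7): add — endpoints in different components.
The 3rd edge added is gamma kappa.

gamma-kappa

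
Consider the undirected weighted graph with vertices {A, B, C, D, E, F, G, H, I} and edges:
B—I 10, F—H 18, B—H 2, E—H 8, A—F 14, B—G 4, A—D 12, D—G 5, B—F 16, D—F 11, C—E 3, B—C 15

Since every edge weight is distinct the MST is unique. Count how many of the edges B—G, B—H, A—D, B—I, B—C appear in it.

Kruskal's algorithm — process edges by increasing weight (ties by edge label):
B—H (2): add — endpoints in different components.
C—E (3): add — endpoints in different components.
B—G (4): add — endpoints in different components.
D—G (5): add — endpoints in different components.
E—H (8): add — endpoints in different components.
B—I (10): add — endpoints in different components.
D—F (11): add — endpoints in different components.
A—D (12): add — endpoints in different components.
MST edge set: {B—H, C—E, B—G, D—G, E—H, B—I, D—F, A—D}.
Of the listed edges, {B—G, B—H, A—D, B—I} are in the MST → 4.

4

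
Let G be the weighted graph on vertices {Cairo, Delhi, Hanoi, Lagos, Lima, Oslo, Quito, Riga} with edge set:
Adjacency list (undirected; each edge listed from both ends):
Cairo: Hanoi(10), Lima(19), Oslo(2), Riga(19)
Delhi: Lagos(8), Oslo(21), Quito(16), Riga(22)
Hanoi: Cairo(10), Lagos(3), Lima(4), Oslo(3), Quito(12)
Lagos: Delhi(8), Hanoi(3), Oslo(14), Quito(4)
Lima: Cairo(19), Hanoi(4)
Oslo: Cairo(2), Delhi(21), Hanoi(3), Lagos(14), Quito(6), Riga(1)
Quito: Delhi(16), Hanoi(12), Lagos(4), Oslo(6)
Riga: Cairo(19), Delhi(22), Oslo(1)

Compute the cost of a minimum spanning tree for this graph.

25

Sort edges by weight, then run Kruskal:
Oslo-Riga (1): add — endpoints in different components.
Cairo-Oslo (2): add — endpoints in different components.
Hanoi-Lagos (3): add — endpoints in different components.
Hanoi-Oslo (3): add — endpoints in different components.
Hanoi-Lima (4): add — endpoints in different components.
Lagos-Quito (4): add — endpoints in different components.
Oslo-Quito (6): skip — Quito and Oslo already connected.
Delhi-Lagos (8): add — endpoints in different components.
MST edges: Oslo-Riga, Cairo-Oslo, Hanoi-Lagos, Hanoi-Oslo, Hanoi-Lima, Lagos-Quito, Delhi-Lagos; total weight 1+2+3+3+4+4+8 = 25.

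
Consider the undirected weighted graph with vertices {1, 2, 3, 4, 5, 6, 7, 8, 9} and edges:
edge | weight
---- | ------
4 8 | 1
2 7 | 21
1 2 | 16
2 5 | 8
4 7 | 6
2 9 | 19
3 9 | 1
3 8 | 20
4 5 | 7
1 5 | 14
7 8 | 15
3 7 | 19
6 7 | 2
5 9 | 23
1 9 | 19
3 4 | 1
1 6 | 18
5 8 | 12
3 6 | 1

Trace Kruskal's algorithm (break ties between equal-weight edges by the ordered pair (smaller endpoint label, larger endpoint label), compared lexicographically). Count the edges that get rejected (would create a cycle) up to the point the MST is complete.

2

Kruskal's algorithm — process edges by increasing weight (ties by edge label):
3 4 (1): add — endpoints in different components.
3 6 (1): add — endpoints in different components.
3 9 (1): add — endpoints in different components.
4 8 (1): add — endpoints in different components.
6 7 (2): add — endpoints in different components.
4 7 (6): skip — 4 and 7 already connected.
4 5 (7): add — endpoints in different components.
2 5 (8): add — endpoints in different components.
5 8 (12): skip — 5 and 8 already connected.
1 5 (14): add — endpoints in different components.
Edges rejected before the tree was complete: 2.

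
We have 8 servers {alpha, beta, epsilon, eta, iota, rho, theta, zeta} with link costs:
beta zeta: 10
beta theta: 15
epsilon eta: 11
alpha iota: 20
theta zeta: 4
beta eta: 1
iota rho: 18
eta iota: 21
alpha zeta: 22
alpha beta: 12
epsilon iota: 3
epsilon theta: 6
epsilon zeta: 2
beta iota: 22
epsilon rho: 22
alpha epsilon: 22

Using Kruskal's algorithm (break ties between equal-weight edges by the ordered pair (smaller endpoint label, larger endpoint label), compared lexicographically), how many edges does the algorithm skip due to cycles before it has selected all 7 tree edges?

3

Sort edges by weight, then run Kruskal:
beta eta (1): add — endpoints in different components.
epsilon zeta (2): add — endpoints in different components.
epsilon iota (3): add — endpoints in different components.
theta zeta (4): add — endpoints in different components.
epsilon theta (6): skip — epsilon and theta already connected.
beta zeta (10): add — endpoints in different components.
epsilon eta (11): skip — eta and epsilon already connected.
alpha beta (12): add — endpoints in different components.
beta theta (15): skip — beta and theta already connected.
iota rho (18): add — endpoints in different components.
Edges rejected before the tree was complete: 3.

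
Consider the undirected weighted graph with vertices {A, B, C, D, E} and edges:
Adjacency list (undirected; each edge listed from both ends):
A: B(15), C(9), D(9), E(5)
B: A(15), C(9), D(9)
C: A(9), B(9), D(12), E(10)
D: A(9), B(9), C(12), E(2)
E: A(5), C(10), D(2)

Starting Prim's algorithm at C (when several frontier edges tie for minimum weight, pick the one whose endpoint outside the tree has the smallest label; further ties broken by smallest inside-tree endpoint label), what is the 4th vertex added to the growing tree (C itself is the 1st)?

D

Prim, starting at C.
Step 1: cheapest edge leaving the tree is A–C (9); add A.
Step 2: cheapest edge leaving the tree is A–E (5); add E.
Step 3: cheapest edge leaving the tree is D–E (2); add D.
Step 4: cheapest edge leaving the tree is B–C (9); add B.
Vertex order: C, A, E, D, B. The 4th vertex is D.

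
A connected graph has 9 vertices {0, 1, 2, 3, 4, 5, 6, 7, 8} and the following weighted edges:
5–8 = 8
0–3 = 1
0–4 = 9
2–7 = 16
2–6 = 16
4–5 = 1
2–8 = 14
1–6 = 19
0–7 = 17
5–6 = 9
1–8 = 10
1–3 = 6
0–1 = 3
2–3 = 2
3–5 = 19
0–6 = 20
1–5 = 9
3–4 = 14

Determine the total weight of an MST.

Prim's algorithm from 4:
Step 1: cheapest edge leaving the tree is 4–5 (1); add 5.
Step 2: cheapest edge leaving the tree is 5–8 (8); add 8.
Step 3: cheapest edge leaving the tree is 0–4 (9); add 0.
Step 4: cheapest edge leaving the tree is 0–3 (1); add 3.
Step 5: cheapest edge leaving the tree is 2–3 (2); add 2.
Step 6: cheapest edge leaving the tree is 0–1 (3); add 1.
Step 7: cheapest edge leaving the tree is 5–6 (9); add 6.
Step 8: cheapest edge leaving the tree is 2–7 (16); add 7.
MST edges: 4–5, 5–8, 0–4, 0–3, 2–3, 0–1, 5–6, 2–7; total weight 1+8+9+1+2+3+9+16 = 49.

49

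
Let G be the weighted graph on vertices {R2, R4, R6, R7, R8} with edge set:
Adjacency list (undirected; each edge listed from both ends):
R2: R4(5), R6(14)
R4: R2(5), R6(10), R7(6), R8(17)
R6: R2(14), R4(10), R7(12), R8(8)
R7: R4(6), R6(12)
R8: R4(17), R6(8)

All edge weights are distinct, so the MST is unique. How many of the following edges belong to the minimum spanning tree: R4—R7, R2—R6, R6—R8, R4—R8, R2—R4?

Kruskal's algorithm — process edges by increasing weight (ties by edge label):
R2—R4 (5): add — endpoints in different components.
R4—R7 (6): add — endpoints in different components.
R6—R8 (8): add — endpoints in different components.
R4—R6 (10): add — endpoints in different components.
MST edge set: {R2—R4, R4—R7, R6—R8, R4—R6}.
Of the listed edges, {R4—R7, R6—R8, R2—R4} are in the MST → 3.

3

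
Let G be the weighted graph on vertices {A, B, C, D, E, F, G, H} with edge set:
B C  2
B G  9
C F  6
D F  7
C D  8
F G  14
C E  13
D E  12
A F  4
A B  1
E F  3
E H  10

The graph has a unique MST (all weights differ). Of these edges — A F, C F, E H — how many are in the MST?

2

Kruskal: consider edges lightest-first.
A B (1): add — endpoints in different components.
B C (2): add — endpoints in different components.
E F (3): add — endpoints in different components.
A F (4): add — endpoints in different components.
C F (6): skip — C and F already connected.
D F (7): add — endpoints in different components.
C D (8): skip — C and D already connected.
B G (9): add — endpoints in different components.
E H (10): add — endpoints in different components.
MST edge set: {A B, B C, E F, A F, D F, B G, E H}.
Of the listed edges, {A F, E H} are in the MST → 2.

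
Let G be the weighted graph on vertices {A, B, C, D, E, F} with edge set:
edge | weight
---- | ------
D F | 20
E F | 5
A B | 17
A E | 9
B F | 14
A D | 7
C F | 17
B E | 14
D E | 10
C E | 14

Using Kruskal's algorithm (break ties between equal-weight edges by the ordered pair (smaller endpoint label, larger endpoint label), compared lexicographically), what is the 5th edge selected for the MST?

C-E

Kruskal: consider edges lightest-first.
E F (5): add — endpoints in different components.
A D (7): add — endpoints in different components.
A E (9): add — endpoints in different components.
D E (10): skip — D and E already connected.
B E (14): add — endpoints in different components.
B F (14): skip — B and F already connected.
C E (14): add — endpoints in different components.
The 5th edge added is C E.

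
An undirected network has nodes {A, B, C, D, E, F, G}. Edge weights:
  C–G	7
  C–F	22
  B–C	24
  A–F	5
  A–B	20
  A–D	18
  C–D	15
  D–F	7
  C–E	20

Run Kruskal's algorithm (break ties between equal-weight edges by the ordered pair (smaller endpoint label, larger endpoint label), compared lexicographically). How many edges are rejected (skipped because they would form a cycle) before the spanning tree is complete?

1

Kruskal's algorithm — process edges by increasing weight (ties by edge label):
A–F (5): add — endpoints in different components.
C–G (7): add — endpoints in different components.
D–F (7): add — endpoints in different components.
C–D (15): add — endpoints in different components.
A–D (18): skip — A and D already connected.
A–B (20): add — endpoints in different components.
C–E (20): add — endpoints in different components.
Edges rejected before the tree was complete: 1.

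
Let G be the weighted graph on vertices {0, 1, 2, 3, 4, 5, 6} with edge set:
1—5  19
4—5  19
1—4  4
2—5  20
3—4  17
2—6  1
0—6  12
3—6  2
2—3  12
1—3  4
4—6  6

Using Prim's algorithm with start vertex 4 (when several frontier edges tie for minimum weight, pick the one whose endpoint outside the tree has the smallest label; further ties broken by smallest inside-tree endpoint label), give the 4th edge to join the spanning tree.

2-6

Grow the tree from 4 using Prim:
Step 1: cheapest edge leaving the tree is 1—4 (4); add 1.
Step 2: cheapest edge leaving the tree is 1—3 (4); add 3.
Step 3: cheapest edge leaving the tree is 3—6 (2); add 6.
Step 4: cheapest edge leaving the tree is 2—6 (1); add 2.
Step 5: cheapest edge leaving the tree is 0—6 (12); add 0.
Step 6: cheapest edge leaving the tree is 1—5 (19); add 5.
The 4th edge added is 2—6.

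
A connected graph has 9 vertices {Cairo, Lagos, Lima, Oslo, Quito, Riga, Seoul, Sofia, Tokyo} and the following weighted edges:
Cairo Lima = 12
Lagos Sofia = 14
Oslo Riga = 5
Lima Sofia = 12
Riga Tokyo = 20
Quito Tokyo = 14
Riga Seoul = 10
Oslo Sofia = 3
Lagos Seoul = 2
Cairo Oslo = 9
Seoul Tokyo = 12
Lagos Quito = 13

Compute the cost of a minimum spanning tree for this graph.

Prim, starting at Lagos.
Step 1: cheapest edge leaving the tree is Lagos Seoul (2); add Seoul.
Step 2: cheapest edge leaving the tree is Riga Seoul (10); add Riga.
Step 3: cheapest edge leaving the tree is Oslo Riga (5); add Oslo.
Step 4: cheapest edge leaving the tree is Oslo Sofia (3); add Sofia.
Step 5: cheapest edge leaving the tree is Cairo Oslo (9); add Cairo.
Step 6: cheapest edge leaving the tree is Cairo Lima (12); add Lima.
Step 7: cheapest edge leaving the tree is Seoul Tokyo (12); add Tokyo.
Step 8: cheapest edge leaving the tree is Lagos Quito (13); add Quito.
MST edges: Lagos Seoul, Riga Seoul, Oslo Riga, Oslo Sofia, Cairo Oslo, Cairo Lima, Seoul Tokyo, Lagos Quito; total weight 2+10+5+3+9+12+12+13 = 66.

66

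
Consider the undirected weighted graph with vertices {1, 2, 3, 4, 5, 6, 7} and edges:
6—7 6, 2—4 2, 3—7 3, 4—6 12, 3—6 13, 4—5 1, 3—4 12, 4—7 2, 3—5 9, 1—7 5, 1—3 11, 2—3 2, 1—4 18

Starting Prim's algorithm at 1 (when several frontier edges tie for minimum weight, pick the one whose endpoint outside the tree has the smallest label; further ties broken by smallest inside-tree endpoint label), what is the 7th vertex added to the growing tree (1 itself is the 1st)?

6

Prim, starting at 1.
Step 1: frontier [1—7 5, 1—3 11, 1—4 18] → take 1—7 (5); add 7.
Step 2: frontier [1—3 11, 1—4 18, 4—7 2, 3—7 3, 6—7 6] → take 4—7 (2); add 4.
Step 3: frontier [1—3 11, 4—5 1, 2—4 2, 3—4 12, 4—6 12, 3—7 3, 6—7 6] → take 4—5 (1); add 5.
Step 4: frontier [1—3 11, 2—4 2, 3—4 12, 4—6 12, 3—5 9, 3—7 3, 6—7 6] → take 2—4 (2); add 2.
Step 5: frontier [1—3 11, 2—3 2, 3—4 12, 4—6 12, 3—5 9, 3—7 3, 6—7 6] → take 2—3 (2); add 3.
Step 6: frontier [3—6 13, 4—6 12, 6—7 6] → take 6—7 (6); add 6.
Vertex order: 1, 7, 4, 5, 2, 3, 6. The 7th vertex is 6.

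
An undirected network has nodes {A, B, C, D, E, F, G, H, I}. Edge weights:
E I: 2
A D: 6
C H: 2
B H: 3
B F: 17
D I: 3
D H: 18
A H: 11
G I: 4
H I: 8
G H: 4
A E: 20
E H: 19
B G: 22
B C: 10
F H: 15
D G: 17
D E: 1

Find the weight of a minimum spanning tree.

Sort edges by weight, then run Kruskal:
D E (1): add — endpoints in different components.
C H (2): add — endpoints in different components.
E I (2): add — endpoints in different components.
B H (3): add — endpoints in different components.
D I (3): skip — D and I already connected.
G H (4): add — endpoints in different components.
G I (4): add — endpoints in different components.
A D (6): add — endpoints in different components.
H I (8): skip — H and I already connected.
B C (10): skip — B and C already connected.
A H (11): skip — A and H already connected.
F H (15): add — endpoints in different components.
MST edges: D E, C H, E I, B H, G H, G I, A D, F H; total weight 1+2+2+3+4+4+6+15 = 37.

37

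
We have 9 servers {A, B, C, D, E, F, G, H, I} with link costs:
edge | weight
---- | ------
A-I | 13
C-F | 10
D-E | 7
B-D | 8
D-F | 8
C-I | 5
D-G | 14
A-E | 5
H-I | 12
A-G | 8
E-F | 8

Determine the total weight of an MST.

Sort edges by weight, then run Kruskal:
A-E (5): add — endpoints in different components.
C-I (5): add — endpoints in different components.
D-E (7): add — endpoints in different components.
A-G (8): add — endpoints in different components.
B-D (8): add — endpoints in different components.
D-F (8): add — endpoints in different components.
E-F (8): skip — E and F already connected.
C-F (10): add — endpoints in different components.
H-I (12): add — endpoints in different components.
MST edges: A-E, C-I, D-E, A-G, B-D, D-F, C-F, H-I; total weight 5+5+7+8+8+8+10+12 = 63.

63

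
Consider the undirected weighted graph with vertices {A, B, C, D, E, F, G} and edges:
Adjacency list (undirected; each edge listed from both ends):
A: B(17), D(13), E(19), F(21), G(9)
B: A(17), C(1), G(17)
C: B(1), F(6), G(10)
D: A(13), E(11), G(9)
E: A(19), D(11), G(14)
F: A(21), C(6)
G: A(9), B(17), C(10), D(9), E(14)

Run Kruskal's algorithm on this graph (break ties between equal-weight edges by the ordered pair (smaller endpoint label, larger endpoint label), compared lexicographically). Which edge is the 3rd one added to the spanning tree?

Kruskal's algorithm — process edges by increasing weight (ties by edge label):
B C (1): add — endpoints in different components.
C F (6): add — endpoints in different components.
A G (9): add — endpoints in different components.
D G (9): add — endpoints in different components.
C G (10): add — endpoints in different components.
D E (11): add — endpoints in different components.
The 3rd edge added is A G.

A-G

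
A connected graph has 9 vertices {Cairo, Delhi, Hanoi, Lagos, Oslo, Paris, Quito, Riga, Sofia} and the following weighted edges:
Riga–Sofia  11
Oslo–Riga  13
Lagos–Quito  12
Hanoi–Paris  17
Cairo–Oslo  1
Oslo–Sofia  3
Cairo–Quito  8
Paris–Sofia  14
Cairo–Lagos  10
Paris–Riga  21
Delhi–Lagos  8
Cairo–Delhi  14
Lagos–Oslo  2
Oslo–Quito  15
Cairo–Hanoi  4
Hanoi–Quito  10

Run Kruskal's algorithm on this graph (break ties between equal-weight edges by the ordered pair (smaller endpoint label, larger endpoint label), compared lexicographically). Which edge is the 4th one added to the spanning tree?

Sort edges by weight, then run Kruskal:
Cairo–Oslo (1): add — endpoints in different components.
Lagos–Oslo (2): add — endpoints in different components.
Oslo–Sofia (3): add — endpoints in different components.
Cairo–Hanoi (4): add — endpoints in different components.
Cairo–Quito (8): add — endpoints in different components.
Delhi–Lagos (8): add — endpoints in different components.
Cairo–Lagos (10): skip — Cairo and Lagos already connected.
Hanoi–Quito (10): skip — Quito and Hanoi already connected.
Riga–Sofia (11): add — endpoints in different components.
Lagos–Quito (12): skip — Quito and Lagos already connected.
Oslo–Riga (13): skip — Riga and Oslo already connected.
Cairo–Delhi (14): skip — Cairo and Delhi already connected.
Paris–Sofia (14): add — endpoints in different components.
The 4th edge added is Cairo–Hanoi.

Cairo-Hanoi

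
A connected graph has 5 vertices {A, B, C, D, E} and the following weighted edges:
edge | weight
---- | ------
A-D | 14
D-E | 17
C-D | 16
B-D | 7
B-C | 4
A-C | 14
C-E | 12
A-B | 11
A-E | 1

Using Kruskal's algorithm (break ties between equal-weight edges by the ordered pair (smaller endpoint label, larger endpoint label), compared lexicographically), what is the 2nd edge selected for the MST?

B-C

Sort edges by weight, then run Kruskal:
A-E (1): add. Components now {A,E} {B} {C} {D}
B-C (4): add. Components now {A,E} {B,C} {D}
B-D (7): add. Components now {A,E} {B,C,D}
A-B (11): add. Components now {A,B,C,D,E}
The 2nd edge added is B-C.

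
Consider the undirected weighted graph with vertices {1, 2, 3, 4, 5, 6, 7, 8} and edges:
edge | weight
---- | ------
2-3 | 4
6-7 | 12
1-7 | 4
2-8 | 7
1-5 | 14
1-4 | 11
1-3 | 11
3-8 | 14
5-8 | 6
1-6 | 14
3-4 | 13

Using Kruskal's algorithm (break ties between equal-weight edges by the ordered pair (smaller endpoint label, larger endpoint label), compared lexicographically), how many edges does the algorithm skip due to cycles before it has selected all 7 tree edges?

Sort edges by weight, then run Kruskal:
1-7 (4): add — endpoints in different components.
2-3 (4): add — endpoints in different components.
5-8 (6): add — endpoints in different components.
2-8 (7): add — endpoints in different components.
1-3 (11): add — endpoints in different components.
1-4 (11): add — endpoints in different components.
6-7 (12): add — endpoints in different components.
Edges rejected before the tree was complete: 0.

0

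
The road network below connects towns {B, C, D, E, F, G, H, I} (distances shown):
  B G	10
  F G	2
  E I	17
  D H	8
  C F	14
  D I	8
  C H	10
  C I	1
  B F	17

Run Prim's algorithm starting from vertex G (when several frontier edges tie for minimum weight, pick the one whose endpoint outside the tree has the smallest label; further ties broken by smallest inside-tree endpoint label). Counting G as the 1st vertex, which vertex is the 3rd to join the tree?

Prim, starting at G.
Step 1: cheapest edge leaving the tree is F G (2); add F.
Step 2: cheapest edge leaving the tree is B G (10); add B.
Step 3: cheapest edge leaving the tree is C F (14); add C.
Step 4: cheapest edge leaving the tree is C I (1); add I.
Step 5: cheapest edge leaving the tree is D I (8); add D.
Step 6: cheapest edge leaving the tree is D H (8); add H.
Step 7: cheapest edge leaving the tree is E I (17); add E.
Vertex order: G, F, B, C, I, D, H, E. The 3rd vertex is B.

B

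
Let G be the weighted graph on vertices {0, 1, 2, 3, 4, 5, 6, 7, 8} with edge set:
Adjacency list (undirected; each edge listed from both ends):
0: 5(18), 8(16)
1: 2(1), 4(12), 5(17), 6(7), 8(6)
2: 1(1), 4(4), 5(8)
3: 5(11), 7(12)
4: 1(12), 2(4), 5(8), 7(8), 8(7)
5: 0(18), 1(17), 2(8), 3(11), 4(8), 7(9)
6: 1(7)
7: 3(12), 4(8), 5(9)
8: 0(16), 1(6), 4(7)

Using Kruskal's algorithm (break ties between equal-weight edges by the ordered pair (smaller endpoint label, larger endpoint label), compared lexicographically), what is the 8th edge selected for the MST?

Sort edges by weight, then run Kruskal:
1-2 (1): add — endpoints in different components.
2-4 (4): add — endpoints in different components.
1-8 (6): add — endpoints in different components.
1-6 (7): add — endpoints in different components.
4-8 (7): skip — 4 and 8 already connected.
2-5 (8): add — endpoints in different components.
4-5 (8): skip — 4 and 5 already connected.
4-7 (8): add — endpoints in different components.
5-7 (9): skip — 5 and 7 already connected.
3-5 (11): add — endpoints in different components.
1-4 (12): skip — 1 and 4 already connected.
3-7 (12): skip — 3 and 7 already connected.
0-8 (16): add — endpoints in different components.
The 8th edge added is 0-8.

0-8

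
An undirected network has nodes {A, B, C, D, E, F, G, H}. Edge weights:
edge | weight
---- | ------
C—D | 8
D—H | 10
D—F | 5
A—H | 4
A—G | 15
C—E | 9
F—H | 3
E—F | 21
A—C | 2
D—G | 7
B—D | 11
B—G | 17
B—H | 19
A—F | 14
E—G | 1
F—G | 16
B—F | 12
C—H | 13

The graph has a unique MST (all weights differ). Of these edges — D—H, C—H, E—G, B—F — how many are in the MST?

Kruskal: consider edges lightest-first.
E—G (1): add — endpoints in different components.
A—C (2): add — endpoints in different components.
F—H (3): add — endpoints in different components.
A—H (4): add — endpoints in different components.
D—F (5): add — endpoints in different components.
D—G (7): add — endpoints in different components.
C—D (8): skip — C and D already connected.
C—E (9): skip — C and E already connected.
D—H (10): skip — D and H already connected.
B—D (11): add — endpoints in different components.
MST edge set: {E—G, A—C, F—H, A—H, D—F, D—G, B—D}.
Of the listed edges, {E—G} are in the MST → 1.

1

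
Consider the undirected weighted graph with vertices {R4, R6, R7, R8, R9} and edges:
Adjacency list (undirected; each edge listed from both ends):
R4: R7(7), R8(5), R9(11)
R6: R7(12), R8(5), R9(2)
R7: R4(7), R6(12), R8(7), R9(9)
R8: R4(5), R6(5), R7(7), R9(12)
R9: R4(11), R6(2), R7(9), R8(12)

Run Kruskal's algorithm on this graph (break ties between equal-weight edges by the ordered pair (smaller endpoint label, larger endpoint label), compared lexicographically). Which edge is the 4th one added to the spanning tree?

R4-R7

Kruskal's algorithm — process edges by increasing weight (ties by edge label):
R6-R9 (2): add — endpoints in different components.
R4-R8 (5): add — endpoints in different components.
R6-R8 (5): add — endpoints in different components.
R4-R7 (7): add — endpoints in different components.
The 4th edge added is R4-R7.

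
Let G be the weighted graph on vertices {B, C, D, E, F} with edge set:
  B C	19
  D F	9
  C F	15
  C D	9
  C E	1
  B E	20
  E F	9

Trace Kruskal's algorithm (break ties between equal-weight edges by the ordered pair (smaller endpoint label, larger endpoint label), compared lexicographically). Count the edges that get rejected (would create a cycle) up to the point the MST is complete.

Kruskal: consider edges lightest-first.
C E (1): add — endpoints in different components.
C D (9): add — endpoints in different components.
D F (9): add — endpoints in different components.
E F (9): skip — E and F already connected.
C F (15): skip — C and F already connected.
B C (19): add — endpoints in different components.
Edges rejected before the tree was complete: 2.

2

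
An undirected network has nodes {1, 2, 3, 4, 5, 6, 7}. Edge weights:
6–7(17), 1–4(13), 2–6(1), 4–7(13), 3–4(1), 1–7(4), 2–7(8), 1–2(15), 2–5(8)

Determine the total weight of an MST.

35

Prim, starting at 6.
Step 1: cheapest edge leaving the tree is 2–6 (1); add 2.
Step 2: cheapest edge leaving the tree is 2–5 (8); add 5.
Step 3: cheapest edge leaving the tree is 2–7 (8); add 7.
Step 4: cheapest edge leaving the tree is 1–7 (4); add 1.
Step 5: cheapest edge leaving the tree is 1–4 (13); add 4.
Step 6: cheapest edge leaving the tree is 3–4 (1); add 3.
MST edges: 2–6, 2–5, 2–7, 1–7, 1–4, 3–4; total weight 1+8+8+4+13+1 = 35.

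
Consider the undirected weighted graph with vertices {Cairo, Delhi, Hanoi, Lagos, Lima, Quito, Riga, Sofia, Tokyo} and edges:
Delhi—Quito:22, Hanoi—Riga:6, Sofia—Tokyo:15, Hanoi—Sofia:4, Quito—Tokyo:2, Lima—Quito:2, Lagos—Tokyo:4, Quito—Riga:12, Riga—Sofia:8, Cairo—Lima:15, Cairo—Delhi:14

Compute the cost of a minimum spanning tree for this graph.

Prim, starting at Tokyo.
Step 1: cheapest edge leaving the tree is Quito—Tokyo (2); add Quito.
Step 2: cheapest edge leaving the tree is Lima—Quito (2); add Lima.
Step 3: cheapest edge leaving the tree is Lagos—Tokyo (4); add Lagos.
Step 4: cheapest edge leaving the tree is Quito—Riga (12); add Riga.
Step 5: cheapest edge leaving the tree is Hanoi—Riga (6); add Hanoi.
Step 6: cheapest edge leaving the tree is Hanoi—Sofia (4); add Sofia.
Step 7: cheapest edge leaving the tree is Cairo—Lima (15); add Cairo.
Step 8: cheapest edge leaving the tree is Cairo—Delhi (14); add Delhi.
MST edges: Quito—Tokyo, Lima—Quito, Lagos—Tokyo, Quito—Riga, Hanoi—Riga, Hanoi—Sofia, Cairo—Lima, Cairo—Delhi; total weight 2+2+4+12+6+4+15+14 = 59.

59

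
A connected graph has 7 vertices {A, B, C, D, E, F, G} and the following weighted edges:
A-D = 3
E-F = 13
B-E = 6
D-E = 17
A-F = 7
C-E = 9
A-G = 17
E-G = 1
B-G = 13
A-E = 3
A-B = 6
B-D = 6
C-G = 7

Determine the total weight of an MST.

Kruskal's algorithm — process edges by increasing weight (ties by edge label):
E-G (1): add. Components now {A} {B} {C} {D} {E,G} {F}
A-D (3): add. Components now {A,D} {B} {C} {E,G} {F}
A-E (3): add. Components now {A,D,E,G} {B} {C} {F}
A-B (6): add. Components now {A,B,D,E,G} {C} {F}
B-D (6): skip — B and D already connected.
B-E (6): skip — B and E already connected.
A-F (7): add. Components now {A,B,D,E,F,G} {C}
C-G (7): add. Components now {A,B,C,D,E,F,G}
MST edges: E-G, A-D, A-E, A-B, A-F, C-G; total weight 1+3+3+6+7+7 = 27.

27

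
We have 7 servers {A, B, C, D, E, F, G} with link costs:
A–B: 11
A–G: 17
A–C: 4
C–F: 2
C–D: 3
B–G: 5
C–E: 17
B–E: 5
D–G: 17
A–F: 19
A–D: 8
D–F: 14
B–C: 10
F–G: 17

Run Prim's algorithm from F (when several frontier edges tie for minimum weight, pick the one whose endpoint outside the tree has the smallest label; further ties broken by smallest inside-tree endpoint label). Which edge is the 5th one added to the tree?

B-E

Grow the tree from F using Prim:
Step 1: frontier [C–F 2, D–F 14, F–G 17, A–F 19] → take C–F (2); add C.
Step 2: frontier [C–D 3, A–C 4, B–C 10, C–E 17, D–F 14, F–G 17, A–F 19] → take C–D (3); add D.
Step 3: frontier [A–C 4, B–C 10, C–E 17, A–D 8, D–G 17, F–G 17, A–F 19] → take A–C (4); add A.
Step 4: frontier [A–B 11, A–G 17, B–C 10, C–E 17, D–G 17, F–G 17] → take B–C (10); add B.
Step 5: frontier [A–G 17, B–E 5, B–G 5, C–E 17, D–G 17, F–G 17] → take B–E (5); add E.
Step 6: frontier [A–G 17, B–G 5, D–G 17, F–G 17] → take B–G (5); add G.
The 5th edge added is B–E.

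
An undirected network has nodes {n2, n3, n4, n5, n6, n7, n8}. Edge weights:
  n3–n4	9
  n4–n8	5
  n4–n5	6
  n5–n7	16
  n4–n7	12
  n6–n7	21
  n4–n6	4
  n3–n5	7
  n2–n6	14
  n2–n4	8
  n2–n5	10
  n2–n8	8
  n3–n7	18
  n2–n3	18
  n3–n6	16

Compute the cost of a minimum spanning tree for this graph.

42

Prim's algorithm from n7:
Step 1: cheapest edge leaving the tree is n4–n7 (12); add n4.
Step 2: cheapest edge leaving the tree is n4–n6 (4); add n6.
Step 3: cheapest edge leaving the tree is n4–n8 (5); add n8.
Step 4: cheapest edge leaving the tree is n4–n5 (6); add n5.
Step 5: cheapest edge leaving the tree is n3–n5 (7); add n3.
Step 6: cheapest edge leaving the tree is n2–n4 (8); add n2.
MST edges: n4–n7, n4–n6, n4–n8, n4–n5, n3–n5, n2–n4; total weight 12+4+5+6+7+8 = 42.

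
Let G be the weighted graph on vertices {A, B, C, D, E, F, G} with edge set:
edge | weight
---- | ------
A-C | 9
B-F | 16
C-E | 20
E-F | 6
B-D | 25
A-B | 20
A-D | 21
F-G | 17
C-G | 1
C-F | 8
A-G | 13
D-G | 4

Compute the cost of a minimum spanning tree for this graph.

44

Sort edges by weight, then run Kruskal:
C-G (1): add. Components now {A} {B} {C,G} {D} {E} {F}
D-G (4): add. Components now {A} {B} {C,D,G} {E} {F}
E-F (6): add. Components now {A} {B} {C,D,G} {E,F}
C-F (8): add. Components now {A} {B} {C,D,E,F,G}
A-C (9): add. Components now {A,C,D,E,F,G} {B}
A-G (13): skip — A and G already connected.
B-F (16): add. Components now {A,B,C,D,E,F,G}
MST edges: C-G, D-G, E-F, C-F, A-C, B-F; total weight 1+4+6+8+9+16 = 44.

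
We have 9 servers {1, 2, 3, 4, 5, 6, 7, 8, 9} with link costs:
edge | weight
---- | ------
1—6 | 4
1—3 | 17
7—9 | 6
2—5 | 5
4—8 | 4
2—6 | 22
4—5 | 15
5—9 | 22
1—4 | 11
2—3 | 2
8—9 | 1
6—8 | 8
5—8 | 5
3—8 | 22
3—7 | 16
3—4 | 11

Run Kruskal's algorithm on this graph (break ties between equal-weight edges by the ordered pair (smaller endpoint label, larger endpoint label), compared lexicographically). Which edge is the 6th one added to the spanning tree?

5-8

Kruskal's algorithm — process edges by increasing weight (ties by edge label):
8—9 (1): add — endpoints in different components.
2—3 (2): add — endpoints in different components.
1—6 (4): add — endpoints in different components.
4—8 (4): add — endpoints in different components.
2—5 (5): add — endpoints in different components.
5—8 (5): add — endpoints in different components.
7—9 (6): add — endpoints in different components.
6—8 (8): add — endpoints in different components.
The 6th edge added is 5—8.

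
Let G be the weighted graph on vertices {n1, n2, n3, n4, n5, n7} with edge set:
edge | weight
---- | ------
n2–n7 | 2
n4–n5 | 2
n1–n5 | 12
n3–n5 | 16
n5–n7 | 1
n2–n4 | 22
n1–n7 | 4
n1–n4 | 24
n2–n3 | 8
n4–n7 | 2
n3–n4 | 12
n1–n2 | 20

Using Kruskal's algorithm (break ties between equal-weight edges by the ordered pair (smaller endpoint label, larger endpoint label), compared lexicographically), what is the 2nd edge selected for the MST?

n2-n7

Kruskal: consider edges lightest-first.
n5–n7 (1): add — endpoints in different components.
n2–n7 (2): add — endpoints in different components.
n4–n5 (2): add — endpoints in different components.
n4–n7 (2): skip — n7 and n4 already connected.
n1–n7 (4): add — endpoints in different components.
n2–n3 (8): add — endpoints in different components.
The 2nd edge added is n2–n7.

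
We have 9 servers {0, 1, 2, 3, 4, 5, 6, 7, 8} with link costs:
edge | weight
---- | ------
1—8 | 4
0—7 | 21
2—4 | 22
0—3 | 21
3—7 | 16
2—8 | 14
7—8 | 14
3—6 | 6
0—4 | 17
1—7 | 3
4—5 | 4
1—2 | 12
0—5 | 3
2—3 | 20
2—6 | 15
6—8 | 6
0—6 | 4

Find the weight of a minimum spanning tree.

42

Prim, starting at 6.
Step 1: cheapest edge leaving the tree is 0—6 (4); add 0.
Step 2: cheapest edge leaving the tree is 0—5 (3); add 5.
Step 3: cheapest edge leaving the tree is 4—5 (4); add 4.
Step 4: cheapest edge leaving the tree is 3—6 (6); add 3.
Step 5: cheapest edge leaving the tree is 6—8 (6); add 8.
Step 6: cheapest edge leaving the tree is 1—8 (4); add 1.
Step 7: cheapest edge leaving the tree is 1—7 (3); add 7.
Step 8: cheapest edge leaving the tree is 1—2 (12); add 2.
MST edges: 0—6, 0—5, 4—5, 3—6, 6—8, 1—8, 1—7, 1—2; total weight 4+3+4+6+6+4+3+12 = 42.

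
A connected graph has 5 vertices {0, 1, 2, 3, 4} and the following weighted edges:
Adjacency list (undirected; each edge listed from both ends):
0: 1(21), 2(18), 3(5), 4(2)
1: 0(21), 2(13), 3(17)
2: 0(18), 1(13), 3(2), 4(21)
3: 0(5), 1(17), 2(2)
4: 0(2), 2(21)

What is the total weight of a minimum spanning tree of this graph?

Prim's algorithm from 1:
Step 1: cheapest edge leaving the tree is 1-2 (13); add 2.
Step 2: cheapest edge leaving the tree is 2-3 (2); add 3.
Step 3: cheapest edge leaving the tree is 0-3 (5); add 0.
Step 4: cheapest edge leaving the tree is 0-4 (2); add 4.
MST edges: 1-2, 2-3, 0-3, 0-4; total weight 13+2+5+2 = 22.

22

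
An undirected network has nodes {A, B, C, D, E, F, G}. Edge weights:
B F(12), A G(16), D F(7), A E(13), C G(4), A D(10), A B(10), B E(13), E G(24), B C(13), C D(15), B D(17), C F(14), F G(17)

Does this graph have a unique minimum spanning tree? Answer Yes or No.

No

Sort edges by weight, then run Kruskal:
C G (4): add. Components now {A} {B} {C,G} {D} {E} {F}
D F (7): add. Components now {A} {B} {C,G} {D,F} {E}
A B (10): add. Components now {A,B} {C,G} {D,F} {E}
A D (10): add. Components now {A,B,D,F} {C,G} {E}
B F (12): skip — B and F already connected.
A E (13): add. Components now {A,B,D,E,F} {C,G}
B C (13): add. Components now {A,B,C,D,E,F,G}
Non-tree edge B E has weight 13, equal to the heaviest edge on its tree cycle — swapping gives another MST of the same weight. Not unique.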